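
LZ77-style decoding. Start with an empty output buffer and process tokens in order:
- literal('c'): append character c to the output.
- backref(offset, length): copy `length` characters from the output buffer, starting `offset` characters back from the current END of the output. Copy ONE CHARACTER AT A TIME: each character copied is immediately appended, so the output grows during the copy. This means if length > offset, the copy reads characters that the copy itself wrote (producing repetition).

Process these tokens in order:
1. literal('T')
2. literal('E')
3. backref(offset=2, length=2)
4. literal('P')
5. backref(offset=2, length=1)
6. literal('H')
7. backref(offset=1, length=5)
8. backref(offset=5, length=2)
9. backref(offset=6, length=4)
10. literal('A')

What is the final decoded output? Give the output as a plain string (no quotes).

Token 1: literal('T'). Output: "T"
Token 2: literal('E'). Output: "TE"
Token 3: backref(off=2, len=2). Copied 'TE' from pos 0. Output: "TETE"
Token 4: literal('P'). Output: "TETEP"
Token 5: backref(off=2, len=1). Copied 'E' from pos 3. Output: "TETEPE"
Token 6: literal('H'). Output: "TETEPEH"
Token 7: backref(off=1, len=5) (overlapping!). Copied 'HHHHH' from pos 6. Output: "TETEPEHHHHHH"
Token 8: backref(off=5, len=2). Copied 'HH' from pos 7. Output: "TETEPEHHHHHHHH"
Token 9: backref(off=6, len=4). Copied 'HHHH' from pos 8. Output: "TETEPEHHHHHHHHHHHH"
Token 10: literal('A'). Output: "TETEPEHHHHHHHHHHHHA"

Answer: TETEPEHHHHHHHHHHHHA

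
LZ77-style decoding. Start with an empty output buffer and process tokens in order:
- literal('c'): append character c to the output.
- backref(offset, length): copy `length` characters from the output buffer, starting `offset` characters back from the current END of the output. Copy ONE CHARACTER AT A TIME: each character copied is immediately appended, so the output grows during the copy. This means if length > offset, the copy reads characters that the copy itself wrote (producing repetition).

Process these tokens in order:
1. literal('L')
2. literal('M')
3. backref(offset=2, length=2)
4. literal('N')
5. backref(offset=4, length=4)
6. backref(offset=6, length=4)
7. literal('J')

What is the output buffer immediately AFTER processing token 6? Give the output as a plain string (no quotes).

Token 1: literal('L'). Output: "L"
Token 2: literal('M'). Output: "LM"
Token 3: backref(off=2, len=2). Copied 'LM' from pos 0. Output: "LMLM"
Token 4: literal('N'). Output: "LMLMN"
Token 5: backref(off=4, len=4). Copied 'MLMN' from pos 1. Output: "LMLMNMLMN"
Token 6: backref(off=6, len=4). Copied 'MNML' from pos 3. Output: "LMLMNMLMNMNML"

Answer: LMLMNMLMNMNML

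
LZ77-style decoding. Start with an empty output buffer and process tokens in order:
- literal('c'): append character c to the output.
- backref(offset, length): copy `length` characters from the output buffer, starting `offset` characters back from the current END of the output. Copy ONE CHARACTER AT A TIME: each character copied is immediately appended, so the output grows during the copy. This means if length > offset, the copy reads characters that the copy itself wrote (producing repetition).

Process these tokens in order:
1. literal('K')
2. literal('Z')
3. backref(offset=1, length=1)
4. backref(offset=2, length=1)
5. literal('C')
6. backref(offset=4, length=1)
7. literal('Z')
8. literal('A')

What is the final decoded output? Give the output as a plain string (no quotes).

Token 1: literal('K'). Output: "K"
Token 2: literal('Z'). Output: "KZ"
Token 3: backref(off=1, len=1). Copied 'Z' from pos 1. Output: "KZZ"
Token 4: backref(off=2, len=1). Copied 'Z' from pos 1. Output: "KZZZ"
Token 5: literal('C'). Output: "KZZZC"
Token 6: backref(off=4, len=1). Copied 'Z' from pos 1. Output: "KZZZCZ"
Token 7: literal('Z'). Output: "KZZZCZZ"
Token 8: literal('A'). Output: "KZZZCZZA"

Answer: KZZZCZZA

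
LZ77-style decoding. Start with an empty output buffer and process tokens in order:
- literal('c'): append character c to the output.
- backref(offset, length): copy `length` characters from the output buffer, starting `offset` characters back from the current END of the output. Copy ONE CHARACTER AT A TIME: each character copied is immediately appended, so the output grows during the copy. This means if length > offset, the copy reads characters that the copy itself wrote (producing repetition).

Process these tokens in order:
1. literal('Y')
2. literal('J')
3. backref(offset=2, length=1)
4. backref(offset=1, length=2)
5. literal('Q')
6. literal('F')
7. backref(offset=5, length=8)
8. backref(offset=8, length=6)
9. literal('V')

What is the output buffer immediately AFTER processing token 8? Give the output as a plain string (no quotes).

Token 1: literal('Y'). Output: "Y"
Token 2: literal('J'). Output: "YJ"
Token 3: backref(off=2, len=1). Copied 'Y' from pos 0. Output: "YJY"
Token 4: backref(off=1, len=2) (overlapping!). Copied 'YY' from pos 2. Output: "YJYYY"
Token 5: literal('Q'). Output: "YJYYYQ"
Token 6: literal('F'). Output: "YJYYYQF"
Token 7: backref(off=5, len=8) (overlapping!). Copied 'YYYQFYYY' from pos 2. Output: "YJYYYQFYYYQFYYY"
Token 8: backref(off=8, len=6). Copied 'YYYQFY' from pos 7. Output: "YJYYYQFYYYQFYYYYYYQFY"

Answer: YJYYYQFYYYQFYYYYYYQFY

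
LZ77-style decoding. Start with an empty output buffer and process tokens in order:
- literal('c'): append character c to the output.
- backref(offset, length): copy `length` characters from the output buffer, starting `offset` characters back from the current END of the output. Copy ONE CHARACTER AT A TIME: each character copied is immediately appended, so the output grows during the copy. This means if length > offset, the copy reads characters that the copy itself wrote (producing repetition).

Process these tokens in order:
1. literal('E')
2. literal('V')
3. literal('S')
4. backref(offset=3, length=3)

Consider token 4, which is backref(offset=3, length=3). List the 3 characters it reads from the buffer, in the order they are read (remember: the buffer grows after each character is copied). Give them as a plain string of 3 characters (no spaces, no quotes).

Answer: EVS

Derivation:
Token 1: literal('E'). Output: "E"
Token 2: literal('V'). Output: "EV"
Token 3: literal('S'). Output: "EVS"
Token 4: backref(off=3, len=3). Buffer before: "EVS" (len 3)
  byte 1: read out[0]='E', append. Buffer now: "EVSE"
  byte 2: read out[1]='V', append. Buffer now: "EVSEV"
  byte 3: read out[2]='S', append. Buffer now: "EVSEVS"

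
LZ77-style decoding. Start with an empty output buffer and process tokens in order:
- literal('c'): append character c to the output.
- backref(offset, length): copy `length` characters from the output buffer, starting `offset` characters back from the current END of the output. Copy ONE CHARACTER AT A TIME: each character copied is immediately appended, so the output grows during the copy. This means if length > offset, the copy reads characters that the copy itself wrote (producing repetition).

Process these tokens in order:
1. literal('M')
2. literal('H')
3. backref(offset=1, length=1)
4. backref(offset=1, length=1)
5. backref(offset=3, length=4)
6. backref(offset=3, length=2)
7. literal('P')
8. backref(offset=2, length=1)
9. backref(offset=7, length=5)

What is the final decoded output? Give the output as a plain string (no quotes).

Answer: MHHHHHHHHHPHHHHHH

Derivation:
Token 1: literal('M'). Output: "M"
Token 2: literal('H'). Output: "MH"
Token 3: backref(off=1, len=1). Copied 'H' from pos 1. Output: "MHH"
Token 4: backref(off=1, len=1). Copied 'H' from pos 2. Output: "MHHH"
Token 5: backref(off=3, len=4) (overlapping!). Copied 'HHHH' from pos 1. Output: "MHHHHHHH"
Token 6: backref(off=3, len=2). Copied 'HH' from pos 5. Output: "MHHHHHHHHH"
Token 7: literal('P'). Output: "MHHHHHHHHHP"
Token 8: backref(off=2, len=1). Copied 'H' from pos 9. Output: "MHHHHHHHHHPH"
Token 9: backref(off=7, len=5). Copied 'HHHHH' from pos 5. Output: "MHHHHHHHHHPHHHHHH"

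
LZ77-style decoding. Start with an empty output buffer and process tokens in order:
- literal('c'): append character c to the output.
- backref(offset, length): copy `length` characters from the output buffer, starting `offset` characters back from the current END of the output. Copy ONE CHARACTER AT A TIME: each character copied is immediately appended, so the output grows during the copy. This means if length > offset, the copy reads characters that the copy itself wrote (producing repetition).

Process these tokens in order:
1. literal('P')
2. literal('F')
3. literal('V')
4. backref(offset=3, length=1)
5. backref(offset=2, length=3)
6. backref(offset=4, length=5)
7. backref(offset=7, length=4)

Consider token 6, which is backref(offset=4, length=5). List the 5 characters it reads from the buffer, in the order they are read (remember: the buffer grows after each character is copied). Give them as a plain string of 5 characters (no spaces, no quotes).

Token 1: literal('P'). Output: "P"
Token 2: literal('F'). Output: "PF"
Token 3: literal('V'). Output: "PFV"
Token 4: backref(off=3, len=1). Copied 'P' from pos 0. Output: "PFVP"
Token 5: backref(off=2, len=3) (overlapping!). Copied 'VPV' from pos 2. Output: "PFVPVPV"
Token 6: backref(off=4, len=5). Buffer before: "PFVPVPV" (len 7)
  byte 1: read out[3]='P', append. Buffer now: "PFVPVPVP"
  byte 2: read out[4]='V', append. Buffer now: "PFVPVPVPV"
  byte 3: read out[5]='P', append. Buffer now: "PFVPVPVPVP"
  byte 4: read out[6]='V', append. Buffer now: "PFVPVPVPVPV"
  byte 5: read out[7]='P', append. Buffer now: "PFVPVPVPVPVP"

Answer: PVPVP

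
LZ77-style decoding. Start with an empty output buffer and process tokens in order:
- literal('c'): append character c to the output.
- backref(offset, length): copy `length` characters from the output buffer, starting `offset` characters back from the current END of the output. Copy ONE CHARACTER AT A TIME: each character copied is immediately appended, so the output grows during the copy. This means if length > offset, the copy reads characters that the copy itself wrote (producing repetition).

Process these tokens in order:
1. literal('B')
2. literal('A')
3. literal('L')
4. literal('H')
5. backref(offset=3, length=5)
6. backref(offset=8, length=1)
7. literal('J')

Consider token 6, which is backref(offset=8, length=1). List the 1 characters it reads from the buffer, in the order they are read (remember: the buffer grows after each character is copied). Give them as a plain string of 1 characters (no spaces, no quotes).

Answer: A

Derivation:
Token 1: literal('B'). Output: "B"
Token 2: literal('A'). Output: "BA"
Token 3: literal('L'). Output: "BAL"
Token 4: literal('H'). Output: "BALH"
Token 5: backref(off=3, len=5) (overlapping!). Copied 'ALHAL' from pos 1. Output: "BALHALHAL"
Token 6: backref(off=8, len=1). Buffer before: "BALHALHAL" (len 9)
  byte 1: read out[1]='A', append. Buffer now: "BALHALHALA"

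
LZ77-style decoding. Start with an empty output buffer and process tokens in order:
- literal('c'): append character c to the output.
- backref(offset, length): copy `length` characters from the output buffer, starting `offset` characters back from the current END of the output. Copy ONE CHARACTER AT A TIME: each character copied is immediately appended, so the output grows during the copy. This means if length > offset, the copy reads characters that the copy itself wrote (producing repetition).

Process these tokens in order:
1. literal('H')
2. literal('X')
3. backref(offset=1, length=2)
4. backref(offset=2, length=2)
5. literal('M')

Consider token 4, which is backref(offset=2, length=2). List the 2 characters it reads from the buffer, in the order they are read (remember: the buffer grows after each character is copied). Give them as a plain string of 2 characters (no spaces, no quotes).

Answer: XX

Derivation:
Token 1: literal('H'). Output: "H"
Token 2: literal('X'). Output: "HX"
Token 3: backref(off=1, len=2) (overlapping!). Copied 'XX' from pos 1. Output: "HXXX"
Token 4: backref(off=2, len=2). Buffer before: "HXXX" (len 4)
  byte 1: read out[2]='X', append. Buffer now: "HXXXX"
  byte 2: read out[3]='X', append. Buffer now: "HXXXXX"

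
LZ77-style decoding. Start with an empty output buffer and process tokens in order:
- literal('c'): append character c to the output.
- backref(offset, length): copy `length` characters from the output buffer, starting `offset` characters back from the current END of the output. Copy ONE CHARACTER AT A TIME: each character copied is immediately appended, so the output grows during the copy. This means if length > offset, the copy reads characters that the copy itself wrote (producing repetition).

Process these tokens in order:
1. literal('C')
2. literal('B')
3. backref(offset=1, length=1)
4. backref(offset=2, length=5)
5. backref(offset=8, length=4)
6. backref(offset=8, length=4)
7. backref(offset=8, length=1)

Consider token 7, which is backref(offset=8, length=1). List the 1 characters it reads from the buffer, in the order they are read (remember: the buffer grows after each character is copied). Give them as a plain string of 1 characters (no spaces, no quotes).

Token 1: literal('C'). Output: "C"
Token 2: literal('B'). Output: "CB"
Token 3: backref(off=1, len=1). Copied 'B' from pos 1. Output: "CBB"
Token 4: backref(off=2, len=5) (overlapping!). Copied 'BBBBB' from pos 1. Output: "CBBBBBBB"
Token 5: backref(off=8, len=4). Copied 'CBBB' from pos 0. Output: "CBBBBBBBCBBB"
Token 6: backref(off=8, len=4). Copied 'BBBB' from pos 4. Output: "CBBBBBBBCBBBBBBB"
Token 7: backref(off=8, len=1). Buffer before: "CBBBBBBBCBBBBBBB" (len 16)
  byte 1: read out[8]='C', append. Buffer now: "CBBBBBBBCBBBBBBBC"

Answer: C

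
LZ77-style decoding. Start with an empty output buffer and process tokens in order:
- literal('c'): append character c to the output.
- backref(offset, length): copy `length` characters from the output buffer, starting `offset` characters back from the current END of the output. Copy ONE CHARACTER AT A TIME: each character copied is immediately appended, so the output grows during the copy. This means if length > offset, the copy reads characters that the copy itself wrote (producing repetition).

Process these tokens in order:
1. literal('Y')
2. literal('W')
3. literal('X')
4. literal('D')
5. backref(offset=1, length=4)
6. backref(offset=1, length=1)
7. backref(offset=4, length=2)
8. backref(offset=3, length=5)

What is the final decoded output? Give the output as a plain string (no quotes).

Answer: YWXDDDDDDDDDDDDD

Derivation:
Token 1: literal('Y'). Output: "Y"
Token 2: literal('W'). Output: "YW"
Token 3: literal('X'). Output: "YWX"
Token 4: literal('D'). Output: "YWXD"
Token 5: backref(off=1, len=4) (overlapping!). Copied 'DDDD' from pos 3. Output: "YWXDDDDD"
Token 6: backref(off=1, len=1). Copied 'D' from pos 7. Output: "YWXDDDDDD"
Token 7: backref(off=4, len=2). Copied 'DD' from pos 5. Output: "YWXDDDDDDDD"
Token 8: backref(off=3, len=5) (overlapping!). Copied 'DDDDD' from pos 8. Output: "YWXDDDDDDDDDDDDD"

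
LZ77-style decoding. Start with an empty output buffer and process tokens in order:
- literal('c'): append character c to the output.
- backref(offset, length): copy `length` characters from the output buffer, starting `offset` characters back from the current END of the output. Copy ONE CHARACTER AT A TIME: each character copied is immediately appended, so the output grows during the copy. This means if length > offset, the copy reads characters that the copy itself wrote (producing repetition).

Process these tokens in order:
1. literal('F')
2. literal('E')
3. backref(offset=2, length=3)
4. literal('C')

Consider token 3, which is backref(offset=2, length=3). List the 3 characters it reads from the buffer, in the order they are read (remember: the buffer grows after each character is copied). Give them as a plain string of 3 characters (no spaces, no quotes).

Token 1: literal('F'). Output: "F"
Token 2: literal('E'). Output: "FE"
Token 3: backref(off=2, len=3). Buffer before: "FE" (len 2)
  byte 1: read out[0]='F', append. Buffer now: "FEF"
  byte 2: read out[1]='E', append. Buffer now: "FEFE"
  byte 3: read out[2]='F', append. Buffer now: "FEFEF"

Answer: FEF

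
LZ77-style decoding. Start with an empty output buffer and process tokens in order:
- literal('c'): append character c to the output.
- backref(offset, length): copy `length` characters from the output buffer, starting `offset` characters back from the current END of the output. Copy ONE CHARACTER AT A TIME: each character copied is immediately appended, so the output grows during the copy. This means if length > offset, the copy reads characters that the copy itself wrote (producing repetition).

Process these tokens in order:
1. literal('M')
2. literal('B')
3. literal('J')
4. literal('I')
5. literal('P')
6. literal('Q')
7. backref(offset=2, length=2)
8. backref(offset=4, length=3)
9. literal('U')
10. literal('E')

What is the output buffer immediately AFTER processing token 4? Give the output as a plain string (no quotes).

Answer: MBJI

Derivation:
Token 1: literal('M'). Output: "M"
Token 2: literal('B'). Output: "MB"
Token 3: literal('J'). Output: "MBJ"
Token 4: literal('I'). Output: "MBJI"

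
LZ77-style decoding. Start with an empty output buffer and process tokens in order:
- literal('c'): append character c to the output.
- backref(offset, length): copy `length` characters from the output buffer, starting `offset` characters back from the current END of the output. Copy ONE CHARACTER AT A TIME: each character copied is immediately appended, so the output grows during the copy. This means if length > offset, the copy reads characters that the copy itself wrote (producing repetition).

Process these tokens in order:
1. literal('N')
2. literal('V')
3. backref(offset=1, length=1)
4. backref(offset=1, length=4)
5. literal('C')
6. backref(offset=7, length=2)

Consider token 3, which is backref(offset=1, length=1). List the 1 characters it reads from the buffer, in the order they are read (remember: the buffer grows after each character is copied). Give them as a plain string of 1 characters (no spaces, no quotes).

Answer: V

Derivation:
Token 1: literal('N'). Output: "N"
Token 2: literal('V'). Output: "NV"
Token 3: backref(off=1, len=1). Buffer before: "NV" (len 2)
  byte 1: read out[1]='V', append. Buffer now: "NVV"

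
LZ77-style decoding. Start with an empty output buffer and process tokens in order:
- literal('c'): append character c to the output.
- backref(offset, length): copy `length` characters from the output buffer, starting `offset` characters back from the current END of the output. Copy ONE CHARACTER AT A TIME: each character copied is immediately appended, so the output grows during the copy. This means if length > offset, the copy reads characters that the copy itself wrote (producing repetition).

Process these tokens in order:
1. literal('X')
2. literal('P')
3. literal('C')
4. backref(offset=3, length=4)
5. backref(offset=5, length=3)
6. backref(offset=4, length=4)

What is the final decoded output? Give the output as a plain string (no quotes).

Answer: XPCXPCXCXPXCXP

Derivation:
Token 1: literal('X'). Output: "X"
Token 2: literal('P'). Output: "XP"
Token 3: literal('C'). Output: "XPC"
Token 4: backref(off=3, len=4) (overlapping!). Copied 'XPCX' from pos 0. Output: "XPCXPCX"
Token 5: backref(off=5, len=3). Copied 'CXP' from pos 2. Output: "XPCXPCXCXP"
Token 6: backref(off=4, len=4). Copied 'XCXP' from pos 6. Output: "XPCXPCXCXPXCXP"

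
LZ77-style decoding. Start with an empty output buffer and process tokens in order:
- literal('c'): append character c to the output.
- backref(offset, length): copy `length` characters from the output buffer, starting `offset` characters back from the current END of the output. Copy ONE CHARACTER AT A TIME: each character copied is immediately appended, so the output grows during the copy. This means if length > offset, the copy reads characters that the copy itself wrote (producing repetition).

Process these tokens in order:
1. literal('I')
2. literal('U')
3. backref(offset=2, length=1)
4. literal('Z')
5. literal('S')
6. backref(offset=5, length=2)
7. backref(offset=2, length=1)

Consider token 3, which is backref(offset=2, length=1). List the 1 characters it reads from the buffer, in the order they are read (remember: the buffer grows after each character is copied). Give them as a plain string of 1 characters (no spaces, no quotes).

Token 1: literal('I'). Output: "I"
Token 2: literal('U'). Output: "IU"
Token 3: backref(off=2, len=1). Buffer before: "IU" (len 2)
  byte 1: read out[0]='I', append. Buffer now: "IUI"

Answer: I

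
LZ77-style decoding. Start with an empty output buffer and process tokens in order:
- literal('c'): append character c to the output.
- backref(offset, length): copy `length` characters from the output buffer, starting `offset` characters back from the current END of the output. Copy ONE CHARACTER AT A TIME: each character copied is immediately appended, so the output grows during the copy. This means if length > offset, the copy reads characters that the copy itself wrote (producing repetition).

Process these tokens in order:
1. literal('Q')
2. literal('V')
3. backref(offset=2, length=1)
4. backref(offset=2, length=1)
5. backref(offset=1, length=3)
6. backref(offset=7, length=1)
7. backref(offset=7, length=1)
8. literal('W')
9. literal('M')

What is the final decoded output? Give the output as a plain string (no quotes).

Token 1: literal('Q'). Output: "Q"
Token 2: literal('V'). Output: "QV"
Token 3: backref(off=2, len=1). Copied 'Q' from pos 0. Output: "QVQ"
Token 4: backref(off=2, len=1). Copied 'V' from pos 1. Output: "QVQV"
Token 5: backref(off=1, len=3) (overlapping!). Copied 'VVV' from pos 3. Output: "QVQVVVV"
Token 6: backref(off=7, len=1). Copied 'Q' from pos 0. Output: "QVQVVVVQ"
Token 7: backref(off=7, len=1). Copied 'V' from pos 1. Output: "QVQVVVVQV"
Token 8: literal('W'). Output: "QVQVVVVQVW"
Token 9: literal('M'). Output: "QVQVVVVQVWM"

Answer: QVQVVVVQVWM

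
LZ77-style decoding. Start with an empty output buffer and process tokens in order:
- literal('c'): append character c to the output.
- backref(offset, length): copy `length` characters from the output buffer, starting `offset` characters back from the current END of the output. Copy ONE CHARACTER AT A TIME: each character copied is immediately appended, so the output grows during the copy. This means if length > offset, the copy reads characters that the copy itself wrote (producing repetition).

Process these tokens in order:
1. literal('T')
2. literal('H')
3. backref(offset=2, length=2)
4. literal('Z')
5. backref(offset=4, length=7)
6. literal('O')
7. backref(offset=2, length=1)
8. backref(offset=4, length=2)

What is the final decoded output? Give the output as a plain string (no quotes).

Answer: THTHZHTHZHTHOHTH

Derivation:
Token 1: literal('T'). Output: "T"
Token 2: literal('H'). Output: "TH"
Token 3: backref(off=2, len=2). Copied 'TH' from pos 0. Output: "THTH"
Token 4: literal('Z'). Output: "THTHZ"
Token 5: backref(off=4, len=7) (overlapping!). Copied 'HTHZHTH' from pos 1. Output: "THTHZHTHZHTH"
Token 6: literal('O'). Output: "THTHZHTHZHTHO"
Token 7: backref(off=2, len=1). Copied 'H' from pos 11. Output: "THTHZHTHZHTHOH"
Token 8: backref(off=4, len=2). Copied 'TH' from pos 10. Output: "THTHZHTHZHTHOHTH"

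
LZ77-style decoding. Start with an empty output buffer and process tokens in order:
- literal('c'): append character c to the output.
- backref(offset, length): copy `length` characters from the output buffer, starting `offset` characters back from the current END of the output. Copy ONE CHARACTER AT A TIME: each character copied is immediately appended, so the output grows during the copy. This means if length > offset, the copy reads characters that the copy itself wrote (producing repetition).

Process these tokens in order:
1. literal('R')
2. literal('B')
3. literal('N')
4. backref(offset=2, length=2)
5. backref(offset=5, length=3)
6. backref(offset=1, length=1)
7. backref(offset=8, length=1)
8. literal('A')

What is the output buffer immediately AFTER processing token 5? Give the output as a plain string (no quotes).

Token 1: literal('R'). Output: "R"
Token 2: literal('B'). Output: "RB"
Token 3: literal('N'). Output: "RBN"
Token 4: backref(off=2, len=2). Copied 'BN' from pos 1. Output: "RBNBN"
Token 5: backref(off=5, len=3). Copied 'RBN' from pos 0. Output: "RBNBNRBN"

Answer: RBNBNRBN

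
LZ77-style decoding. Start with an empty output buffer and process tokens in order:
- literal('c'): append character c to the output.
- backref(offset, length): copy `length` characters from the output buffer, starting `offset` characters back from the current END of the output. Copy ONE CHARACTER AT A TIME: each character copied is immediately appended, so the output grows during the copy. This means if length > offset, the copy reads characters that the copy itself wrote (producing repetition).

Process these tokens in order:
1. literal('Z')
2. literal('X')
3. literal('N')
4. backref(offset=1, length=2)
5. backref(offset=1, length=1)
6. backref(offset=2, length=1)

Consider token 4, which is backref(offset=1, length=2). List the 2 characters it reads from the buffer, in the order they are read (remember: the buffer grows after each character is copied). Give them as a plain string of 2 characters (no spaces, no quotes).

Token 1: literal('Z'). Output: "Z"
Token 2: literal('X'). Output: "ZX"
Token 3: literal('N'). Output: "ZXN"
Token 4: backref(off=1, len=2). Buffer before: "ZXN" (len 3)
  byte 1: read out[2]='N', append. Buffer now: "ZXNN"
  byte 2: read out[3]='N', append. Buffer now: "ZXNNN"

Answer: NN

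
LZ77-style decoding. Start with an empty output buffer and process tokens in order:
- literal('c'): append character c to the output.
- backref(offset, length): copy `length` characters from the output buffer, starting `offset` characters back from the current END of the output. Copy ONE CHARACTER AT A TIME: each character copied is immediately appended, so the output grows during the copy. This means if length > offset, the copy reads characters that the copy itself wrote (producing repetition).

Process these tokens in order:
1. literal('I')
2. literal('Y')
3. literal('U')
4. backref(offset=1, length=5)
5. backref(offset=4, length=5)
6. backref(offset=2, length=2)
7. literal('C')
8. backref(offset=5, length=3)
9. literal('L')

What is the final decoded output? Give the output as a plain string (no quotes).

Token 1: literal('I'). Output: "I"
Token 2: literal('Y'). Output: "IY"
Token 3: literal('U'). Output: "IYU"
Token 4: backref(off=1, len=5) (overlapping!). Copied 'UUUUU' from pos 2. Output: "IYUUUUUU"
Token 5: backref(off=4, len=5) (overlapping!). Copied 'UUUUU' from pos 4. Output: "IYUUUUUUUUUUU"
Token 6: backref(off=2, len=2). Copied 'UU' from pos 11. Output: "IYUUUUUUUUUUUUU"
Token 7: literal('C'). Output: "IYUUUUUUUUUUUUUC"
Token 8: backref(off=5, len=3). Copied 'UUU' from pos 11. Output: "IYUUUUUUUUUUUUUCUUU"
Token 9: literal('L'). Output: "IYUUUUUUUUUUUUUCUUUL"

Answer: IYUUUUUUUUUUUUUCUUUL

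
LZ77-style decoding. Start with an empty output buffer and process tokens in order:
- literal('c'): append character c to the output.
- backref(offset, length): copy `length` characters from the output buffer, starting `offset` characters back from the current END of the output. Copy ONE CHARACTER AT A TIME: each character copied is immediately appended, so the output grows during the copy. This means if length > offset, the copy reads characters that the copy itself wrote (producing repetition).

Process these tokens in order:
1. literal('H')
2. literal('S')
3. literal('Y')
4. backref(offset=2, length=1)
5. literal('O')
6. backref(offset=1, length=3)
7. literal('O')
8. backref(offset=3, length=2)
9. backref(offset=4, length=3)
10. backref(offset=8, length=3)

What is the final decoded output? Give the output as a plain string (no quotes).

Token 1: literal('H'). Output: "H"
Token 2: literal('S'). Output: "HS"
Token 3: literal('Y'). Output: "HSY"
Token 4: backref(off=2, len=1). Copied 'S' from pos 1. Output: "HSYS"
Token 5: literal('O'). Output: "HSYSO"
Token 6: backref(off=1, len=3) (overlapping!). Copied 'OOO' from pos 4. Output: "HSYSOOOO"
Token 7: literal('O'). Output: "HSYSOOOOO"
Token 8: backref(off=3, len=2). Copied 'OO' from pos 6. Output: "HSYSOOOOOOO"
Token 9: backref(off=4, len=3). Copied 'OOO' from pos 7. Output: "HSYSOOOOOOOOOO"
Token 10: backref(off=8, len=3). Copied 'OOO' from pos 6. Output: "HSYSOOOOOOOOOOOOO"

Answer: HSYSOOOOOOOOOOOOO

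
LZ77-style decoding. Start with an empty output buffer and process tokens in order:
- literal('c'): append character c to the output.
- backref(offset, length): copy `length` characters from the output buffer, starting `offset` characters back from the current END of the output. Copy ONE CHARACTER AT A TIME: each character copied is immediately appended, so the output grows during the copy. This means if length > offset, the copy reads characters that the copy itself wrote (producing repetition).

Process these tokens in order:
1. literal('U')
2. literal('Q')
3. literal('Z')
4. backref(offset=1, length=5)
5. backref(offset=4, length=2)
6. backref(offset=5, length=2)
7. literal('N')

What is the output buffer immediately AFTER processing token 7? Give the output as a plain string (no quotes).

Answer: UQZZZZZZZZZZN

Derivation:
Token 1: literal('U'). Output: "U"
Token 2: literal('Q'). Output: "UQ"
Token 3: literal('Z'). Output: "UQZ"
Token 4: backref(off=1, len=5) (overlapping!). Copied 'ZZZZZ' from pos 2. Output: "UQZZZZZZ"
Token 5: backref(off=4, len=2). Copied 'ZZ' from pos 4. Output: "UQZZZZZZZZ"
Token 6: backref(off=5, len=2). Copied 'ZZ' from pos 5. Output: "UQZZZZZZZZZZ"
Token 7: literal('N'). Output: "UQZZZZZZZZZZN"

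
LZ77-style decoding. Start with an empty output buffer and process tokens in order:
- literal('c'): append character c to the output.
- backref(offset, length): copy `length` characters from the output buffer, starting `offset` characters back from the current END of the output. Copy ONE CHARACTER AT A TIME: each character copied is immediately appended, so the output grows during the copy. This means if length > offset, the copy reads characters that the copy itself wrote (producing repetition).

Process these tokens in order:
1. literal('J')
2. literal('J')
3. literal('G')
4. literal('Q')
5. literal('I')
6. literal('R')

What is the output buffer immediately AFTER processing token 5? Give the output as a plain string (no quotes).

Answer: JJGQI

Derivation:
Token 1: literal('J'). Output: "J"
Token 2: literal('J'). Output: "JJ"
Token 3: literal('G'). Output: "JJG"
Token 4: literal('Q'). Output: "JJGQ"
Token 5: literal('I'). Output: "JJGQI"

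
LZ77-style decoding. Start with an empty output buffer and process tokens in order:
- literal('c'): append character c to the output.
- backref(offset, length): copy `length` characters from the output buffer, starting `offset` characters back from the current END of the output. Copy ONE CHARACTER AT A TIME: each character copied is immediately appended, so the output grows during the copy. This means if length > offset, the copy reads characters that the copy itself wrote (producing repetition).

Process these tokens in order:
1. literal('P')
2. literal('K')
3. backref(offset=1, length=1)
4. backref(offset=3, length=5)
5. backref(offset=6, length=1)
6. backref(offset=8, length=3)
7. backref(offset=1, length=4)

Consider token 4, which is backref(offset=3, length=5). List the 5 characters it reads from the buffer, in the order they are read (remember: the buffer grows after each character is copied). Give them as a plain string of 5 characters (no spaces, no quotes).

Token 1: literal('P'). Output: "P"
Token 2: literal('K'). Output: "PK"
Token 3: backref(off=1, len=1). Copied 'K' from pos 1. Output: "PKK"
Token 4: backref(off=3, len=5). Buffer before: "PKK" (len 3)
  byte 1: read out[0]='P', append. Buffer now: "PKKP"
  byte 2: read out[1]='K', append. Buffer now: "PKKPK"
  byte 3: read out[2]='K', append. Buffer now: "PKKPKK"
  byte 4: read out[3]='P', append. Buffer now: "PKKPKKP"
  byte 5: read out[4]='K', append. Buffer now: "PKKPKKPK"

Answer: PKKPK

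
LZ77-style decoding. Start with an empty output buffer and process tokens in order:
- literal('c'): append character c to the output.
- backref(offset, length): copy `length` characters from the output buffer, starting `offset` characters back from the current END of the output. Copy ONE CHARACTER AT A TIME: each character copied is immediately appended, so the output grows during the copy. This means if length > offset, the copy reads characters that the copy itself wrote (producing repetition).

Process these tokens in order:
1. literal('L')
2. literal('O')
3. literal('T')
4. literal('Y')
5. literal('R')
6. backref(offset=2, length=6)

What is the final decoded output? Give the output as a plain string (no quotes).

Answer: LOTYRYRYRYR

Derivation:
Token 1: literal('L'). Output: "L"
Token 2: literal('O'). Output: "LO"
Token 3: literal('T'). Output: "LOT"
Token 4: literal('Y'). Output: "LOTY"
Token 5: literal('R'). Output: "LOTYR"
Token 6: backref(off=2, len=6) (overlapping!). Copied 'YRYRYR' from pos 3. Output: "LOTYRYRYRYR"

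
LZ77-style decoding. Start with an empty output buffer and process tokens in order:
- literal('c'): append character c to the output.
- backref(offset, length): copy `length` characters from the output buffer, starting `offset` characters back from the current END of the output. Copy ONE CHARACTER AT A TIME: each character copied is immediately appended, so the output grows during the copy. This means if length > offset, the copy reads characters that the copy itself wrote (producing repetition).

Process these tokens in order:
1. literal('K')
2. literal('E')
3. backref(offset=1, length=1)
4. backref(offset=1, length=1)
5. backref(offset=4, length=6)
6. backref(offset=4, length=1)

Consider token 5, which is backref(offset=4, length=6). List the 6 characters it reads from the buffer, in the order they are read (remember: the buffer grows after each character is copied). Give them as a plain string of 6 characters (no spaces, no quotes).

Answer: KEEEKE

Derivation:
Token 1: literal('K'). Output: "K"
Token 2: literal('E'). Output: "KE"
Token 3: backref(off=1, len=1). Copied 'E' from pos 1. Output: "KEE"
Token 4: backref(off=1, len=1). Copied 'E' from pos 2. Output: "KEEE"
Token 5: backref(off=4, len=6). Buffer before: "KEEE" (len 4)
  byte 1: read out[0]='K', append. Buffer now: "KEEEK"
  byte 2: read out[1]='E', append. Buffer now: "KEEEKE"
  byte 3: read out[2]='E', append. Buffer now: "KEEEKEE"
  byte 4: read out[3]='E', append. Buffer now: "KEEEKEEE"
  byte 5: read out[4]='K', append. Buffer now: "KEEEKEEEK"
  byte 6: read out[5]='E', append. Buffer now: "KEEEKEEEKE"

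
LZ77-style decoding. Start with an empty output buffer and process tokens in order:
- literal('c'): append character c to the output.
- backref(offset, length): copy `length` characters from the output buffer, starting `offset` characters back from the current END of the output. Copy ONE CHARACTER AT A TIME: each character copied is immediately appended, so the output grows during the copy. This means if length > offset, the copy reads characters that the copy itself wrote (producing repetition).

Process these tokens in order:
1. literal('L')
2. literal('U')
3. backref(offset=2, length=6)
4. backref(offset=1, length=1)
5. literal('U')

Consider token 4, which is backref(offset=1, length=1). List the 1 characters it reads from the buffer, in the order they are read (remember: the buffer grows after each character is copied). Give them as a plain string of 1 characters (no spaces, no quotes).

Token 1: literal('L'). Output: "L"
Token 2: literal('U'). Output: "LU"
Token 3: backref(off=2, len=6) (overlapping!). Copied 'LULULU' from pos 0. Output: "LULULULU"
Token 4: backref(off=1, len=1). Buffer before: "LULULULU" (len 8)
  byte 1: read out[7]='U', append. Buffer now: "LULULULUU"

Answer: U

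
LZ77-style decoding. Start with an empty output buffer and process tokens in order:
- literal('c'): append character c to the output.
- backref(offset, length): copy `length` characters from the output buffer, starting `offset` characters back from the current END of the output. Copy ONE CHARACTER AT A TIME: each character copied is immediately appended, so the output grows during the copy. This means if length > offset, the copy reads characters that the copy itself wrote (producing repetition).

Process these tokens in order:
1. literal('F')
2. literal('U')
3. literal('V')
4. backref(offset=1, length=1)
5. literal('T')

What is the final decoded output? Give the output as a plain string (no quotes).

Token 1: literal('F'). Output: "F"
Token 2: literal('U'). Output: "FU"
Token 3: literal('V'). Output: "FUV"
Token 4: backref(off=1, len=1). Copied 'V' from pos 2. Output: "FUVV"
Token 5: literal('T'). Output: "FUVVT"

Answer: FUVVT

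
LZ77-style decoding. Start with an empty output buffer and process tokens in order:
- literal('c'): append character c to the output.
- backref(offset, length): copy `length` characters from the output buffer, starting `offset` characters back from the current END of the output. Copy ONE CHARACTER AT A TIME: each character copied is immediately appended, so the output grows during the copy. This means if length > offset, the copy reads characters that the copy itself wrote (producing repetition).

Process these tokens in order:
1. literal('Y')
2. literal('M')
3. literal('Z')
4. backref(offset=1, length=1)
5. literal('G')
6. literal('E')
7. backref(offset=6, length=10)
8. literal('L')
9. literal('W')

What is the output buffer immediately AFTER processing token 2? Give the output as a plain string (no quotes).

Token 1: literal('Y'). Output: "Y"
Token 2: literal('M'). Output: "YM"

Answer: YM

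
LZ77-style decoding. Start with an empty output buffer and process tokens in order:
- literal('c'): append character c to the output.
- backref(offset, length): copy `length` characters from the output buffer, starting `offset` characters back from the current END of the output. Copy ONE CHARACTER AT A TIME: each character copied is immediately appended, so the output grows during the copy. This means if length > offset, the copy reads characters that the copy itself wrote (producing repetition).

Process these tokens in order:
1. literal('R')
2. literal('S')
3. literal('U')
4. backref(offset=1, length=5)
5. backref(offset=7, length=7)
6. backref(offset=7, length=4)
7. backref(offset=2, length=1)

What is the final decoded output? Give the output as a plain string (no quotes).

Answer: RSUUUUUUSUUUUUUSUUUU

Derivation:
Token 1: literal('R'). Output: "R"
Token 2: literal('S'). Output: "RS"
Token 3: literal('U'). Output: "RSU"
Token 4: backref(off=1, len=5) (overlapping!). Copied 'UUUUU' from pos 2. Output: "RSUUUUUU"
Token 5: backref(off=7, len=7). Copied 'SUUUUUU' from pos 1. Output: "RSUUUUUUSUUUUUU"
Token 6: backref(off=7, len=4). Copied 'SUUU' from pos 8. Output: "RSUUUUUUSUUUUUUSUUU"
Token 7: backref(off=2, len=1). Copied 'U' from pos 17. Output: "RSUUUUUUSUUUUUUSUUUU"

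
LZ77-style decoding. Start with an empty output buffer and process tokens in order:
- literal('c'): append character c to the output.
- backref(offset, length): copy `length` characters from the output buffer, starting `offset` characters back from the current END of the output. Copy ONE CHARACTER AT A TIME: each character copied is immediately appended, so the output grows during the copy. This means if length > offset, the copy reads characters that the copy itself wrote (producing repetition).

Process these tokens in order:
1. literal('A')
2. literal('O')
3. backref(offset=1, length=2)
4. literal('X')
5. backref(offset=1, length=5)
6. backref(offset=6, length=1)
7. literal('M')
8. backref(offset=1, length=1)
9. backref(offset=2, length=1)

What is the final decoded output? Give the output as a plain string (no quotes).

Answer: AOOOXXXXXXXMMM

Derivation:
Token 1: literal('A'). Output: "A"
Token 2: literal('O'). Output: "AO"
Token 3: backref(off=1, len=2) (overlapping!). Copied 'OO' from pos 1. Output: "AOOO"
Token 4: literal('X'). Output: "AOOOX"
Token 5: backref(off=1, len=5) (overlapping!). Copied 'XXXXX' from pos 4. Output: "AOOOXXXXXX"
Token 6: backref(off=6, len=1). Copied 'X' from pos 4. Output: "AOOOXXXXXXX"
Token 7: literal('M'). Output: "AOOOXXXXXXXM"
Token 8: backref(off=1, len=1). Copied 'M' from pos 11. Output: "AOOOXXXXXXXMM"
Token 9: backref(off=2, len=1). Copied 'M' from pos 11. Output: "AOOOXXXXXXXMMM"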